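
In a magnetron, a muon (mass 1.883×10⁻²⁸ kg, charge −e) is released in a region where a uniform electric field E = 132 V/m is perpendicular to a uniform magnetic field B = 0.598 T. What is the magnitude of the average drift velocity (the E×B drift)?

v_d ≈ 221 m/s

The steady drift has the magnetic force balancing the electric force, so v_d = E/B.
v_d = 132/0.598 = 221 m/s.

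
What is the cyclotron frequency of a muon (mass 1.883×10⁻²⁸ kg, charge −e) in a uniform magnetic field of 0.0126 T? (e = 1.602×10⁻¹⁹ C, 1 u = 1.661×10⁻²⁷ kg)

f = |q|B/(2πm).
f = (1.602×10⁻¹⁹)(0.0126)/(2π·1.883×10⁻²⁸) ≈ 1.71×10⁶ Hz.

f ≈ 1.71×10⁶ Hz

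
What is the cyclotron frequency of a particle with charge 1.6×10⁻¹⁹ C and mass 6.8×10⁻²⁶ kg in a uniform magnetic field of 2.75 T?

f = |q|B/(2πm).
f = (1.6×10⁻¹⁹)(2.75)/(2π·6.8×10⁻²⁶) ≈ 1.03×10⁶ Hz.

f ≈ 1.03×10⁶ Hz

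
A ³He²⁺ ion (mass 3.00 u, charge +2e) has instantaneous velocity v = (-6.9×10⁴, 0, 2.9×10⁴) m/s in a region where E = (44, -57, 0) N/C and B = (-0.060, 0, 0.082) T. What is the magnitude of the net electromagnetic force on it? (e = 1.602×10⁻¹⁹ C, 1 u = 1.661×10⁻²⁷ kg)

v×B = (0, 3920, 0) N/C.
E + v×B = (44.0, 3860, 0) N/C.
F = q(E + v×B) = (3.204×10⁻¹⁹ C)·(44.0, 3860, 0) = (1.41×10⁻¹⁷, 1.24×10⁻¹⁵, 0) N.
|F| = 1.24×10⁻¹⁵ N.

|F| ≈ 1.24×10⁻¹⁵ N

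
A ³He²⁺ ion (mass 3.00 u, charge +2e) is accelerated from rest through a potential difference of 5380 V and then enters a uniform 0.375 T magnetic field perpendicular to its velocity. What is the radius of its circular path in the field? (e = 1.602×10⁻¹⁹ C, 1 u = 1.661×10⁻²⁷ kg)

Acceleration: |q|V = ½mv² ⇒ v = √(2|q|V/m) = √(2·3.204×10⁻¹⁹·5380/4.983×10⁻²⁷) ≈ 8.318×10⁵ m/s.
In the field: r = mv/(|q|B) = (4.983×10⁻²⁷)(8.318×10⁵)/((3.204×10⁻¹⁹)(0.375)) ≈ 0.0345 m.

r ≈ 0.0345 m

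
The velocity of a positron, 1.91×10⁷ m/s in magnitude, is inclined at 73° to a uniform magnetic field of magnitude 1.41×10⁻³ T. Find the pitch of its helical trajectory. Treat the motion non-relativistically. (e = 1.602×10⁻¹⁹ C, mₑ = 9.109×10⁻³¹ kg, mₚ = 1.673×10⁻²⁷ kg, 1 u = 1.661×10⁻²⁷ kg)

p ≈ 0.141 m

v∥ = v cosθ = 1.91×10⁷·cos73° ≈ 5.584×10⁶ m/s.
T = 2πm/(|q|B) = 2π(9.109×10⁻³¹)/((1.602×10⁻¹⁹)(1.41×10⁻³)) ≈ 2.534×10⁻⁸ s.
pitch = v∥ T = (5.584×10⁶)(2.534×10⁻⁸) ≈ 0.141 m.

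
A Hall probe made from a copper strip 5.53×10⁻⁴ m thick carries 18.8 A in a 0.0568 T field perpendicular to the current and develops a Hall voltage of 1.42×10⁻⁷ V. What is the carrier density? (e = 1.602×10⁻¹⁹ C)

n ≈ 8.49×10²⁸ m⁻³

From V_H = IB/(n e t), n = IB/(V_H e t).
n = (18.8)(0.0568)/((1.42×10⁻⁷)(1.602×10⁻¹⁹)(5.53×10⁻⁴)) ≈ 8.49×10²⁸ m⁻³.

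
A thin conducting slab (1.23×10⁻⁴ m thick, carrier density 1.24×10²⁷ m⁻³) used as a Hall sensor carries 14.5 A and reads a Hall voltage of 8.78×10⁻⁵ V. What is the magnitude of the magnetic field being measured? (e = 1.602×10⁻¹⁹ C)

From V_H = IB/(n e t), B = V_H n e t / I.
B = (8.78×10⁻⁵)(1.24×10²⁷)(1.602×10⁻¹⁹)(1.23×10⁻⁴)/14.5 ≈ 0.148 T.

B ≈ 0.148 T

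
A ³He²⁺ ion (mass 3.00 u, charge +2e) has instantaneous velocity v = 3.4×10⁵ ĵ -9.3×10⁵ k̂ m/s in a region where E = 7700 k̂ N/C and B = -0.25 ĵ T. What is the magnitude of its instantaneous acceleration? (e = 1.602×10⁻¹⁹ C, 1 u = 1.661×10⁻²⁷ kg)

v×B = (-2.32×10⁵, 0, 0) N/C.
E + v×B = (-2.32×10⁵, 0, 7700) N/C.
F = q(E + v×B) = (3.204×10⁻¹⁹ C)·(-2.32×10⁵, 0, 7700) = (-7.45×10⁻¹⁴, 0, 2.47×10⁻¹⁵) N.
|a| = |F|/m = 7.453×10⁻¹⁴/4.983×10⁻²⁷ ≈ 1.50×10¹³ m/s².

|a| ≈ 1.50×10¹³ m/s²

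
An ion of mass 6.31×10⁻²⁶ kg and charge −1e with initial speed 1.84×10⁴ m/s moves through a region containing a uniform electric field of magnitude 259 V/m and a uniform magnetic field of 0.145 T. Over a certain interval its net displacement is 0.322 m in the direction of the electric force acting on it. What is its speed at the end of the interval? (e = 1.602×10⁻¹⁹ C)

v_f ≈ 2.76×10⁴ m/s

B does no work; ΔKE = |q|E d.
½mv_f² = ½mv₀² + |q|Ed = ½(6.31×10⁻²⁶)(1.84×10⁴)² + (1.602×10⁻¹⁹)(259)(0.322) ≈ 1.068×10⁻¹⁷ J + 1.336×10⁻¹⁷ J ≈ 2.404×10⁻¹⁷ J.
v_f = √(2·2.404×10⁻¹⁷/6.31×10⁻²⁶) ≈ 2.76×10⁴ m/s.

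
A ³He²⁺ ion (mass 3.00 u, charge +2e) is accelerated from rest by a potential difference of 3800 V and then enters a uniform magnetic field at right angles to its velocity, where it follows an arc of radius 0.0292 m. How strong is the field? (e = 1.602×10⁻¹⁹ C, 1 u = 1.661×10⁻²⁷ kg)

v = √(2|q|V/m) = √(2·3.204×10⁻¹⁹·3800/4.983×10⁻²⁷) ≈ 6.990×10⁵ m/s.
B = mv/(|q|r) = (4.983×10⁻²⁷)(6.990×10⁵)/((3.204×10⁻¹⁹)(0.0292)) ≈ 0.372 T.

B ≈ 0.372 T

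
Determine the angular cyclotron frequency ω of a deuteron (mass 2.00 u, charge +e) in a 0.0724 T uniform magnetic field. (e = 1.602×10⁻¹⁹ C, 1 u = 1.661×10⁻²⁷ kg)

ω ≈ 3.49×10⁶ rad/s

ω = |q|B/m.
ω = (1.602×10⁻¹⁹)(0.0724)/3.322×10⁻²⁷ ≈ 3.49×10⁶ rad/s.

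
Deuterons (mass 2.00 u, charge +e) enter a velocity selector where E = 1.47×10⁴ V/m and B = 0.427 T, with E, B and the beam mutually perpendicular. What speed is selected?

Straight-line motion ⇒ electric and magnetic forces cancel, so E = vB.
v = E/B = 1.47×10⁴/0.427 = 3.44×10⁴ m/s.

v = 3.44×10⁴ m/s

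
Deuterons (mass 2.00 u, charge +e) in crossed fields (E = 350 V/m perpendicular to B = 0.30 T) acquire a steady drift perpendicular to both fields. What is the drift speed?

v_d ≈ 1200 m/s

The E×B drift speed is v_d = E/B.
v_d = 350/0.30 = 1200 m/s.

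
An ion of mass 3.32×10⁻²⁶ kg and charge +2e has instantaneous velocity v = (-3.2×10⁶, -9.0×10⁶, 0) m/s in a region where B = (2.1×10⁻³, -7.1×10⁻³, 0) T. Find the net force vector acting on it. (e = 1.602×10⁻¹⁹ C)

v×B = (0, 0, 4.16×10⁴) N/C.
F = q v×B = (3.204×10⁻¹⁹ C)·(0, 0, 4.16×10⁴) = (0, 0, 1.33×10⁻¹⁴) N.

F ≈ (0, 0, 1.33×10⁻¹⁴) N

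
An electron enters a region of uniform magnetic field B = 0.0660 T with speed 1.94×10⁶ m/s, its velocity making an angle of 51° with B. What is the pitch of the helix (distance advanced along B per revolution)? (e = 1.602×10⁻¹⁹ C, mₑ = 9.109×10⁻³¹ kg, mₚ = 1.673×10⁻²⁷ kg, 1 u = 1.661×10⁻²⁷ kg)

v∥ = v cosθ = 1.94×10⁶·cos51° ≈ 1.221×10⁶ m/s.
T = 2πm/(|q|B) = 2π(9.109×10⁻³¹)/((1.602×10⁻¹⁹)(0.0660)) ≈ 5.413×10⁻¹⁰ s.
pitch = v∥ T = (1.221×10⁶)(5.413×10⁻¹⁰) ≈ 6.61×10⁻⁴ m.

p ≈ 6.61×10⁻⁴ m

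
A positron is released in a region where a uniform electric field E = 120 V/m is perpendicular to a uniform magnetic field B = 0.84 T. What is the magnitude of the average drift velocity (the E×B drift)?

v_d ≈ 140 m/s

In crossed fields the guiding centre drifts at v_d = |E×B|/B² = E/B, independent of charge and mass.
v_d = 120/0.84 = 140 m/s.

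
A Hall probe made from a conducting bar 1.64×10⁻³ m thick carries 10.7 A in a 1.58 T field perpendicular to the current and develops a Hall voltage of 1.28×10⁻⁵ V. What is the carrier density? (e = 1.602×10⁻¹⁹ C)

From V_H = IB/(n e t), n = IB/(V_H e t).
n = (10.7)(1.58)/((1.28×10⁻⁵)(1.602×10⁻¹⁹)(1.64×10⁻³)) ≈ 5.03×10²⁷ m⁻³.

n ≈ 5.03×10²⁷ m⁻³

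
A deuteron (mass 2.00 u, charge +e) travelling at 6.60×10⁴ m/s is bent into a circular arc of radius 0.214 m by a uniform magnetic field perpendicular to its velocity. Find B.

B ≈ 6.40×10⁻³ T

From |q|vB = mv²/r, B = mv/(|q|r).
B = (3.322×10⁻²⁷)(6.60×10⁴)/((1.602×10⁻¹⁹)(0.214)) ≈ 6.40×10⁻³ T.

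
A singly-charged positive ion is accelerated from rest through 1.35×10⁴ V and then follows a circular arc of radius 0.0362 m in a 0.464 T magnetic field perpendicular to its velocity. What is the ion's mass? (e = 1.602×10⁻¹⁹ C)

m ≈ 1.67×10⁻²⁷ kg

Combine |q|V = ½mv² and r = mv/(|q|B): eliminate v to get m = qB²r²/(2V).
m = (1.602×10⁻¹⁹)(0.464)²(0.0362)²/(2·1.35×10⁴) ≈ 1.67×10⁻²⁷ kg.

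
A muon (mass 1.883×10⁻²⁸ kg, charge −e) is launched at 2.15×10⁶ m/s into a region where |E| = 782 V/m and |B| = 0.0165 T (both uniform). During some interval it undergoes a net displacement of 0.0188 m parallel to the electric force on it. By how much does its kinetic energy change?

ΔKE ≈ 2.36×10⁻¹⁸ J

The magnetic force is always ⟂ v and does no work; only the electric force changes KE.
ΔKE = F_E · d = |q|E d = (1.602×10⁻¹⁹)(782)(0.0188) ≈ 2.36×10⁻¹⁸ J.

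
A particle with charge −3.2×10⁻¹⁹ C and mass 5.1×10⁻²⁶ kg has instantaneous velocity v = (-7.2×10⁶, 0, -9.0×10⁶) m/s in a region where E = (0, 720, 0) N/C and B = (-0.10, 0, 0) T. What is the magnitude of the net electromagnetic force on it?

|F| ≈ 2.88×10⁻¹³ N

v×B = (0, 9.00×10⁵, 0) N/C.
E + v×B = (0, 9.01×10⁵, 0) N/C.
F = q(E + v×B) = (−3.2×10⁻¹⁹ C)·(0, 9.01×10⁵, 0) = (0, -2.88×10⁻¹³, 0) N.
|F| = 2.88×10⁻¹³ N.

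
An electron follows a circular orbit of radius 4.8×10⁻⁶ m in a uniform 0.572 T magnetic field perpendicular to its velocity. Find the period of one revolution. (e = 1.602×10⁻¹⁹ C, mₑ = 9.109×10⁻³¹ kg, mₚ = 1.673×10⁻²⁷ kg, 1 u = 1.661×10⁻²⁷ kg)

T ≈ 6.25×10⁻¹¹ s

The cyclotron period depends only on m, q, B: T = 2πm/(|q|B).
T = 2π(9.109×10⁻³¹)/((1.602×10⁻¹⁹)(0.572)) ≈ 6.25×10⁻¹¹ s.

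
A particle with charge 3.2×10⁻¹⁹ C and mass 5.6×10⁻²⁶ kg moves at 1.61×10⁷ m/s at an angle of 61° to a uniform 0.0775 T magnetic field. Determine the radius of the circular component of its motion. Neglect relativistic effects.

v⊥ = v sinθ = 1.61×10⁷·sin61° ≈ 1.408×10⁷ m/s.
r = m v⊥/(|q|B) = (5.6×10⁻²⁶)(1.408×10⁷)/((3.2×10⁻¹⁹)(0.0775)) ≈ 31.8 m.

r ≈ 31.8 m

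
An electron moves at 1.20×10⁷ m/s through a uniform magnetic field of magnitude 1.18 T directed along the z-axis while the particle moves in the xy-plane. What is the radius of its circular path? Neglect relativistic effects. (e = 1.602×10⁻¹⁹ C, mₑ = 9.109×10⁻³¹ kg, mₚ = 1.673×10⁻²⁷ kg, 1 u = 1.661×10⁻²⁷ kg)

r ≈ 5.78×10⁻⁵ m

The magnetic force provides the centripetal force: |q|vB = mv²/r.
r = mv/(|q|B) = (9.109×10⁻³¹)(1.20×10⁷)/((1.602×10⁻¹⁹)(1.18)) ≈ 5.78×10⁻⁵ m.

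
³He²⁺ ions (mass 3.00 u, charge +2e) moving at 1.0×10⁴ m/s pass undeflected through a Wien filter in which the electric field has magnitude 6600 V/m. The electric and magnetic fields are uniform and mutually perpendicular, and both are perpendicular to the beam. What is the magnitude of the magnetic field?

B = 0.66 T

Balance of forces in the selector: qE = qvB ⇒ B = E/v.
B = 6600/1.0×10⁴ = 0.66 T.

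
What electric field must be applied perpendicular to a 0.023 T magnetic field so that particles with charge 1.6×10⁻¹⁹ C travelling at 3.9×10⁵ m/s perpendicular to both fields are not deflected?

For straight-line motion qE = qvB, so E = vB.
E = 3.9×10⁵ × 0.023 = 9000 V/m.

E = 9000 V/m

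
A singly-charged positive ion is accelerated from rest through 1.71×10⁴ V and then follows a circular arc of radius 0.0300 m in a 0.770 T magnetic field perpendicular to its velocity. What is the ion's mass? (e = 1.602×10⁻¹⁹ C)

m ≈ 2.50×10⁻²⁷ kg

Combine |q|V = ½mv² and r = mv/(|q|B): eliminate v to get m = qB²r²/(2V).
m = (1.602×10⁻¹⁹)(0.770)²(0.0300)²/(2·1.71×10⁴) ≈ 2.50×10⁻²⁷ kg.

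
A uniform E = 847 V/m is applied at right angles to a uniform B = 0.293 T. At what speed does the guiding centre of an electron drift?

v_d ≈ 2890 m/s

In crossed fields the guiding centre drifts at v_d = |E×B|/B² = E/B, independent of charge and mass.
v_d = 847/0.293 = 2890 m/s.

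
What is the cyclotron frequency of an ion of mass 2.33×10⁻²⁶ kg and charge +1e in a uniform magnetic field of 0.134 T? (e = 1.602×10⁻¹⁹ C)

f = |q|B/(2πm).
f = (1.602×10⁻¹⁹)(0.134)/(2π·2.33×10⁻²⁶) ≈ 1.47×10⁵ Hz.

f ≈ 1.47×10⁵ Hz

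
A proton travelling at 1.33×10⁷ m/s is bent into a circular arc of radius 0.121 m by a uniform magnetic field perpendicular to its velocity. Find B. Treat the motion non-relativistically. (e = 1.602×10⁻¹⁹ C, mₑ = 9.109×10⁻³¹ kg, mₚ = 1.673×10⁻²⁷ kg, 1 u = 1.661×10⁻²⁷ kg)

From |q|vB = mv²/r, B = mv/(|q|r).
B = (1.673×10⁻²⁷)(1.33×10⁷)/((1.602×10⁻¹⁹)(0.121)) ≈ 1.15 T.

B ≈ 1.15 T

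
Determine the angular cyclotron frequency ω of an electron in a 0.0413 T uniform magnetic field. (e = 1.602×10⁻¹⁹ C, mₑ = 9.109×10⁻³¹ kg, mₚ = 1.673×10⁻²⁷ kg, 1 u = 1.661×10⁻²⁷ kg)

ω ≈ 7.26×10⁹ rad/s

ω = |q|B/m.
ω = (1.602×10⁻¹⁹)(0.0413)/9.109×10⁻³¹ ≈ 7.26×10⁹ rad/s.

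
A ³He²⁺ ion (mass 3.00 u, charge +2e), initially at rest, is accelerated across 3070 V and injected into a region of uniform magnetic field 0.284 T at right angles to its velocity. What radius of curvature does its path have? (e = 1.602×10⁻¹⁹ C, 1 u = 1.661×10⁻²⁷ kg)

r ≈ 0.0344 m

Acceleration: |q|V = ½mv² ⇒ v = √(2|q|V/m) = √(2·3.204×10⁻¹⁹·3070/4.983×10⁻²⁷) ≈ 6.283×10⁵ m/s.
In the field: r = mv/(|q|B) = (4.983×10⁻²⁷)(6.283×10⁵)/((3.204×10⁻¹⁹)(0.284)) ≈ 0.0344 m.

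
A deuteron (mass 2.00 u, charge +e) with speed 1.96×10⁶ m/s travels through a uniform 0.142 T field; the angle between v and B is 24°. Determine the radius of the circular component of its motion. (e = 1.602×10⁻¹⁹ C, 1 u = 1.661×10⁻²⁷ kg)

r ≈ 0.116 m

v⊥ = v sinθ = 1.96×10⁶·sin24° ≈ 7.972×10⁵ m/s.
r = m v⊥/(|q|B) = (3.322×10⁻²⁷)(7.972×10⁵)/((1.602×10⁻¹⁹)(0.142)) ≈ 0.116 m.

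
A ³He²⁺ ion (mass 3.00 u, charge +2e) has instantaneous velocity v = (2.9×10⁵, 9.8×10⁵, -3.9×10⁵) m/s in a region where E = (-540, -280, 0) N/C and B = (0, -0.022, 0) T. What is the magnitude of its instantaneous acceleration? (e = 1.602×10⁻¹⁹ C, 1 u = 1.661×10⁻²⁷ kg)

v×B = (-8580, 0, -6380) N/C.
E + v×B = (-9120, -280, -6380) N/C.
F = q(E + v×B) = (3.204×10⁻¹⁹ C)·(-9120, -280, -6380) = (-2.92×10⁻¹⁵, -8.97×10⁻¹⁷, -2.04×10⁻¹⁵) N.
|a| = |F|/m = 3.567×10⁻¹⁵/4.983×10⁻²⁷ ≈ 7.16×10¹¹ m/s².

|a| ≈ 7.16×10¹¹ m/s²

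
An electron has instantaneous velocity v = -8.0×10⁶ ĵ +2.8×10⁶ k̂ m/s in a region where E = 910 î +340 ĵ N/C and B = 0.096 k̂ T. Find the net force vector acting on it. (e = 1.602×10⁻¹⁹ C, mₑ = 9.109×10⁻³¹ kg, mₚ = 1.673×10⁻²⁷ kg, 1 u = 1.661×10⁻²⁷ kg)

F ≈ (1.23×10⁻¹³, -5.45×10⁻¹⁷, 0) N

v×B = (-7.68×10⁵, 0, 0) N/C.
E + v×B = (-7.67×10⁵, 340, 0) N/C.
F = q(E + v×B) = (−1.602×10⁻¹⁹ C)·(-7.67×10⁵, 340, 0) = (1.23×10⁻¹³, -5.45×10⁻¹⁷, 0) N.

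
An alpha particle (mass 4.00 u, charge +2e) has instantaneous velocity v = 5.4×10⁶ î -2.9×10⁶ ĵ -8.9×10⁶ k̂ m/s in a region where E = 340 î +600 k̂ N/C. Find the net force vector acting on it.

Only an electric field acts, so F = qE = (3.204×10⁻¹⁹ C)·(340, 0, 600) = (1.09×10⁻¹⁶, 0, 1.92×10⁻¹⁶) N.

F ≈ (1.09×10⁻¹⁶, 0, 1.92×10⁻¹⁶) N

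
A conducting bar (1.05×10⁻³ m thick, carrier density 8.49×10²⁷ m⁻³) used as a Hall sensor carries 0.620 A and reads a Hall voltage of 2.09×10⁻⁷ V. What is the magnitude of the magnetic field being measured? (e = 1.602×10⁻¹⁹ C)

From V_H = IB/(n e t), B = V_H n e t / I.
B = (2.09×10⁻⁷)(8.49×10²⁷)(1.602×10⁻¹⁹)(1.05×10⁻³)/0.620 ≈ 0.481 T.

B ≈ 0.481 T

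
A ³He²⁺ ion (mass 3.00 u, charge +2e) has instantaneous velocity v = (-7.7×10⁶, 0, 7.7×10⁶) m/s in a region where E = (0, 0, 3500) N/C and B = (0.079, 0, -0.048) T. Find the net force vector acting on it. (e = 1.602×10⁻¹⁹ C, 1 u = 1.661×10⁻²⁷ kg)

F ≈ (0, 7.65×10⁻¹⁴, 1.12×10⁻¹⁵) N

v×B = (0, 2.39×10⁵, 0) N/C.
E + v×B = (0, 2.39×10⁵, 3500) N/C.
F = q(E + v×B) = (3.204×10⁻¹⁹ C)·(0, 2.39×10⁵, 3500) = (0, 7.65×10⁻¹⁴, 1.12×10⁻¹⁵) N.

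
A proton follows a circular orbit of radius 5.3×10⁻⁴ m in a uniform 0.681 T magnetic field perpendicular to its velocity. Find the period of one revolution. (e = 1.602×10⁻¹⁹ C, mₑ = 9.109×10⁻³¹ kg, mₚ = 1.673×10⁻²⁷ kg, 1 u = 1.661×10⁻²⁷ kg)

T ≈ 9.64×10⁻⁸ s

The cyclotron period depends only on m, q, B: T = 2πm/(|q|B).
T = 2π(1.673×10⁻²⁷)/((1.602×10⁻¹⁹)(0.681)) ≈ 9.64×10⁻⁸ s.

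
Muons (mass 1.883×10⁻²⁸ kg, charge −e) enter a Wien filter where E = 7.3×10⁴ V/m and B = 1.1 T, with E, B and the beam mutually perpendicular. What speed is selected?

v = 6.6×10⁴ m/s

Zero net Lorentz force requires |qE| = |q v×B|, i.e. E = vB.
v = E/B = 7.3×10⁴/1.1 = 6.6×10⁴ m/s.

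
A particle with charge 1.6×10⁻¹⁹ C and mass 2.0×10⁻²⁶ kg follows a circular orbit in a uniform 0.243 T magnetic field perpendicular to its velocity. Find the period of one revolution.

T ≈ 3.23×10⁻⁶ s

The cyclotron period depends only on m, q, B: T = 2πm/(|q|B).
T = 2π(2.0×10⁻²⁶)/((1.6×10⁻¹⁹)(0.243)) ≈ 3.23×10⁻⁶ s.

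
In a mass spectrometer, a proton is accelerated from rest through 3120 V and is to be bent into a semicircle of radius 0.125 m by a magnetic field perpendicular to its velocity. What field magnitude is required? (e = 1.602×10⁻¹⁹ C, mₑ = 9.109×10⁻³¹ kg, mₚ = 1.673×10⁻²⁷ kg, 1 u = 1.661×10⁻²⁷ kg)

B ≈ 0.0646 T

v = √(2|q|V/m) = √(2·1.602×10⁻¹⁹·3120/1.673×10⁻²⁷) ≈ 7.730×10⁵ m/s.
B = mv/(|q|r) = (1.673×10⁻²⁷)(7.730×10⁵)/((1.602×10⁻¹⁹)(0.125)) ≈ 0.0646 T.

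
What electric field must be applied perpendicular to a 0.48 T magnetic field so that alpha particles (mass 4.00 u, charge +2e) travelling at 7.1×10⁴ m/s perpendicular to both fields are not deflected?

E = 3.4×10⁴ V/m

For straight-line motion qE = qvB, so E = vB.
E = 7.1×10⁴ × 0.48 = 3.4×10⁴ V/m.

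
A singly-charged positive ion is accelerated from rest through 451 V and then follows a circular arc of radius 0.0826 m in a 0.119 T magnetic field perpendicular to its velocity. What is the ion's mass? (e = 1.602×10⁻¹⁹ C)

m ≈ 1.72×10⁻²⁶ kg

Combine |q|V = ½mv² and r = mv/(|q|B): eliminate v to get m = qB²r²/(2V).
m = (1.602×10⁻¹⁹)(0.119)²(0.0826)²/(2·451) ≈ 1.72×10⁻²⁶ kg.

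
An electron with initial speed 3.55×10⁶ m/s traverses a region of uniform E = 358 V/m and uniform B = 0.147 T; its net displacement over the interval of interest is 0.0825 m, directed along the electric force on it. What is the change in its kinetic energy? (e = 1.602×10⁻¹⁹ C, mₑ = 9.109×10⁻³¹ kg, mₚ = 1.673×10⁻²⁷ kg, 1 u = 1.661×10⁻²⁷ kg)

ΔKE ≈ 4.73×10⁻¹⁸ J

The magnetic force is always ⟂ v and does no work; only the electric force changes KE.
ΔKE = F_E · d = |q|E d = (1.602×10⁻¹⁹)(358)(0.0825) ≈ 4.73×10⁻¹⁸ J.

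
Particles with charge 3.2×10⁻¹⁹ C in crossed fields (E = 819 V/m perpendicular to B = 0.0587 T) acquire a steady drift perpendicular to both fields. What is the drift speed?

v_d ≈ 1.40×10⁴ m/s

The steady drift has the magnetic force balancing the electric force, so v_d = E/B.
v_d = 819/0.0587 = 1.40×10⁴ m/s.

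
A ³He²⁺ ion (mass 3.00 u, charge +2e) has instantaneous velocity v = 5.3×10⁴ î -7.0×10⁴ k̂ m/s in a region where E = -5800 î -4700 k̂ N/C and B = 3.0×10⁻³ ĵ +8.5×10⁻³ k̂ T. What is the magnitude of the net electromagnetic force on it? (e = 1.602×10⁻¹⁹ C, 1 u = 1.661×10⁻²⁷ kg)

|F| ≈ 2.31×10⁻¹⁵ N

v×B = (210, -451, 159) N/C.
E + v×B = (-5590, -451, -4540) N/C.
F = q(E + v×B) = (3.204×10⁻¹⁹ C)·(-5590, -451, -4540) = (-1.79×10⁻¹⁵, -1.44×10⁻¹⁶, -1.45×10⁻¹⁵) N.
|F| = 2.31×10⁻¹⁵ N.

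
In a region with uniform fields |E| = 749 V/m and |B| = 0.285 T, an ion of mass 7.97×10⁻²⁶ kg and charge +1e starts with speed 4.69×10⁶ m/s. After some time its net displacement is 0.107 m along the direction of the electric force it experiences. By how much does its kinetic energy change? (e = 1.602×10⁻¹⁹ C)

The magnetic force is always ⟂ v and does no work; only the electric force changes KE.
ΔKE = F_E · d = |q|E d = (1.602×10⁻¹⁹)(749)(0.107) ≈ 1.28×10⁻¹⁷ J.

ΔKE ≈ 1.28×10⁻¹⁷ J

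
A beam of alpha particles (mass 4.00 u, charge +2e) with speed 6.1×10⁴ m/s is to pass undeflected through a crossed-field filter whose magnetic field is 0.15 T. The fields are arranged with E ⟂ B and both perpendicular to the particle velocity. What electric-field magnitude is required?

For straight-line motion qE = qvB, so E = vB.
E = 6.1×10⁴ × 0.15 = 9200 V/m.

E = 9200 V/m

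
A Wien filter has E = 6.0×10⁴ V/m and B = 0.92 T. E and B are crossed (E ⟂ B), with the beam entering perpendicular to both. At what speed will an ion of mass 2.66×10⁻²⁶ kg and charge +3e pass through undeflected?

v = 6.5×10⁴ m/s

Zero net Lorentz force requires |qE| = |q v×B|, i.e. E = vB.
v = E/B = 6.0×10⁴/0.92 = 6.5×10⁴ m/s.
The result is independent of the particle's charge and mass.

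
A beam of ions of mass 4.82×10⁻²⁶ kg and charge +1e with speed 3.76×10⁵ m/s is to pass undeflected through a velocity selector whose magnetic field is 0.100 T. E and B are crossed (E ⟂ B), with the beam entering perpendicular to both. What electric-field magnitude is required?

E = 3.76×10⁴ V/m

For straight-line motion qE = qvB, so E = vB.
E = 3.76×10⁵ × 0.100 = 3.76×10⁴ V/m.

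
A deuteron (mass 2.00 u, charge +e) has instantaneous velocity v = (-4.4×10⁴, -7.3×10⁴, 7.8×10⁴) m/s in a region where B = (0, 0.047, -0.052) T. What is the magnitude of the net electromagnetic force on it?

|F| ≈ 4.95×10⁻¹⁶ N

v×B = (130, -2290, -2070) N/C.
F = q v×B = (1.602×10⁻¹⁹ C)·(130, -2290, -2070) = (2.08×10⁻¹⁷, -3.67×10⁻¹⁶, -3.31×10⁻¹⁶) N.
|F| = 4.95×10⁻¹⁶ N.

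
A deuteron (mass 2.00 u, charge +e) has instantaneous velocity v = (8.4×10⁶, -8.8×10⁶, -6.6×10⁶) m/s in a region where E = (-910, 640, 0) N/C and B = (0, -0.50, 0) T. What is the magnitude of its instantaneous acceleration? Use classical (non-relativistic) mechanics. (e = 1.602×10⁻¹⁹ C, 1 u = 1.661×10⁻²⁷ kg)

|a| ≈ 2.58×10¹⁴ m/s²

v×B = (-3.30×10⁶, 0, -4.20×10⁶) N/C.
E + v×B = (-3.30×10⁶, 640, -4.20×10⁶) N/C.
F = q(E + v×B) = (1.602×10⁻¹⁹ C)·(-3.30×10⁶, 640, -4.20×10⁶) = (-5.29×10⁻¹³, 1.03×10⁻¹⁶, -6.73×10⁻¹³) N.
|a| = |F|/m = 8.558×10⁻¹³/3.322×10⁻²⁷ ≈ 2.58×10¹⁴ m/s².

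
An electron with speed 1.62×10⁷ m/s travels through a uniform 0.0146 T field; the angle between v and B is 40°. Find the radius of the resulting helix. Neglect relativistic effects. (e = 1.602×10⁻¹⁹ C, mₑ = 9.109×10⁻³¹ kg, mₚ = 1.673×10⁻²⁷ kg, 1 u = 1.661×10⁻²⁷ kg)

r ≈ 4.06×10⁻³ m

v⊥ = v sinθ = 1.62×10⁷·sin40° ≈ 1.041×10⁷ m/s.
r = m v⊥/(|q|B) = (9.109×10⁻³¹)(1.041×10⁷)/((1.602×10⁻¹⁹)(0.0146)) ≈ 4.06×10⁻³ m.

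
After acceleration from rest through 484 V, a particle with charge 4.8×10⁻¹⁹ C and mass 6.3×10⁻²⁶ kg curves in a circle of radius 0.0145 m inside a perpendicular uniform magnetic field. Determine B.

v = √(2|q|V/m) = √(2·4.8×10⁻¹⁹·484/6.3×10⁻²⁶) ≈ 8.588×10⁴ m/s.
B = mv/(|q|r) = (6.3×10⁻²⁶)(8.588×10⁴)/((4.8×10⁻¹⁹)(0.0145)) ≈ 0.777 T.

B ≈ 0.777 T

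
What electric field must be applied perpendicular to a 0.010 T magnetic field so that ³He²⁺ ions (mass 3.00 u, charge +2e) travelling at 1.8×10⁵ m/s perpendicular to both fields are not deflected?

For straight-line motion qE = qvB, so E = vB.
E = 1.8×10⁵ × 0.010 = 1800 V/m.

E = 1800 V/m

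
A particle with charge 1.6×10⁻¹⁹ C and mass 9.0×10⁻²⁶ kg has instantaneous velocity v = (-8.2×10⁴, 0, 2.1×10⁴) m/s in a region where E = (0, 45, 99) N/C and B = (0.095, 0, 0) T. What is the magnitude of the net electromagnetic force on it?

v×B = (0, 2000, 0) N/C.
E + v×B = (0, 2040, 99.0) N/C.
F = q(E + v×B) = (1.6×10⁻¹⁹ C)·(0, 2040, 99.0) = (0, 3.26×10⁻¹⁶, 1.58×10⁻¹⁷) N.
|F| = 3.27×10⁻¹⁶ N.

|F| ≈ 3.27×10⁻¹⁶ N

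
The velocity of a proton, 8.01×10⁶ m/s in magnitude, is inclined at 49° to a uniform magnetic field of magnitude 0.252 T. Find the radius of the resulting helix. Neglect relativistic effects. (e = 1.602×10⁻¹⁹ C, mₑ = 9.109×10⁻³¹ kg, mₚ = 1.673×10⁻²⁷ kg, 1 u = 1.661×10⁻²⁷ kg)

v⊥ = v sinθ = 8.01×10⁶·sin49° ≈ 6.045×10⁶ m/s.
r = m v⊥/(|q|B) = (1.673×10⁻²⁷)(6.045×10⁶)/((1.602×10⁻¹⁹)(0.252)) ≈ 0.251 m.

r ≈ 0.251 m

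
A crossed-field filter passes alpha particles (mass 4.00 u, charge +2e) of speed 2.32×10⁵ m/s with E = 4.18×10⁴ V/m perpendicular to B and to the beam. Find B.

Balance of forces in the selector: qE = qvB ⇒ B = E/v.
B = 4.18×10⁴/2.32×10⁵ = 0.180 T.

B = 0.180 T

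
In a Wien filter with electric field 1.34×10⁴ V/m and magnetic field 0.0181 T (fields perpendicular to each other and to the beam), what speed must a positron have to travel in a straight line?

Straight-line motion ⇒ electric and magnetic forces cancel, so E = vB.
v = E/B = 1.34×10⁴/0.0181 = 7.40×10⁵ m/s.

v = 7.40×10⁵ m/s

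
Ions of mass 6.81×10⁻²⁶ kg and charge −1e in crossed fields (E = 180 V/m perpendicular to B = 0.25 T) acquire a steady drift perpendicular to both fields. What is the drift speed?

v_d ≈ 720 m/s

In crossed fields the guiding centre drifts at v_d = |E×B|/B² = E/B, independent of charge and mass.
v_d = 180/0.25 = 720 m/s.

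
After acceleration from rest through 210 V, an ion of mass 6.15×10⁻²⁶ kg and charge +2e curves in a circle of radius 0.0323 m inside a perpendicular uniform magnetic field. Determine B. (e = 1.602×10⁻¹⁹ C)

B ≈ 0.278 T

v = √(2|q|V/m) = √(2·3.204×10⁻¹⁹·210/6.15×10⁻²⁶) ≈ 4.678×10⁴ m/s.
B = mv/(|q|r) = (6.15×10⁻²⁶)(4.678×10⁴)/((3.204×10⁻¹⁹)(0.0323)) ≈ 0.278 T.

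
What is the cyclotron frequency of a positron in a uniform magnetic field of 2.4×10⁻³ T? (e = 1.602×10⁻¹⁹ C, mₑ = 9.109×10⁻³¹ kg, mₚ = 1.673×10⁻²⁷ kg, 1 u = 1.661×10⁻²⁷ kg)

f ≈ 6.7×10⁷ Hz

f = |q|B/(2πm).
f = (1.602×10⁻¹⁹)(2.4×10⁻³)/(2π·9.109×10⁻³¹) ≈ 6.7×10⁷ Hz.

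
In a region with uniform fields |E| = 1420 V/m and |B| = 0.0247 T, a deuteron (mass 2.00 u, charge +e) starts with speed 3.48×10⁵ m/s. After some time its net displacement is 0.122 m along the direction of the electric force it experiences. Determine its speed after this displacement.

v_f ≈ 3.71×10⁵ m/s

B does no work; ΔKE = |q|E d.
½mv_f² = ½mv₀² + |q|Ed = ½(3.322×10⁻²⁷)(3.48×10⁵)² + (1.602×10⁻¹⁹)(1420)(0.122) ≈ 2.012×10⁻¹⁶ J + 2.775×10⁻¹⁷ J ≈ 2.289×10⁻¹⁶ J.
v_f = √(2·2.289×10⁻¹⁶/3.322×10⁻²⁷) ≈ 3.71×10⁵ m/s.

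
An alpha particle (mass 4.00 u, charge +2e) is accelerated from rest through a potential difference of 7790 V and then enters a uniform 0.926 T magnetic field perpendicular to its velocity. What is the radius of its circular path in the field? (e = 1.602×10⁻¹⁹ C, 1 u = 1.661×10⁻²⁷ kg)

Acceleration: |q|V = ½mv² ⇒ v = √(2|q|V/m) = √(2·3.204×10⁻¹⁹·7790/6.644×10⁻²⁷) ≈ 8.668×10⁵ m/s.
In the field: r = mv/(|q|B) = (6.644×10⁻²⁷)(8.668×10⁵)/((3.204×10⁻¹⁹)(0.926)) ≈ 0.0194 m.

r ≈ 0.0194 m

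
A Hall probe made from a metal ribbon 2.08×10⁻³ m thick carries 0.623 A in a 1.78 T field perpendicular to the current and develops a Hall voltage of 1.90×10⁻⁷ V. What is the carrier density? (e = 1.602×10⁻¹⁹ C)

n ≈ 1.75×10²⁸ m⁻³

From V_H = IB/(n e t), n = IB/(V_H e t).
n = (0.623)(1.78)/((1.90×10⁻⁷)(1.602×10⁻¹⁹)(2.08×10⁻³)) ≈ 1.75×10²⁸ m⁻³.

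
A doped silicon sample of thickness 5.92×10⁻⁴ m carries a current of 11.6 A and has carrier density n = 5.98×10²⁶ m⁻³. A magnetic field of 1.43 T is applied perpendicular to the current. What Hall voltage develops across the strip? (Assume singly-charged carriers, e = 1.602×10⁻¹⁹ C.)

V_H = IB/(n e t).
V_H = (11.6)(1.43)/((5.98×10²⁶)(1.602×10⁻¹⁹)(5.92×10⁻⁴)) ≈ 2.92×10⁻⁴ V.

V_H ≈ 2.92×10⁻⁴ V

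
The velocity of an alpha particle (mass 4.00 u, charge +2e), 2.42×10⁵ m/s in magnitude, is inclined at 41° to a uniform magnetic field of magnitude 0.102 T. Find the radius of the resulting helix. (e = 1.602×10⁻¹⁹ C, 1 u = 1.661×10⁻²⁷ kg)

r ≈ 0.0323 m

v⊥ = v sinθ = 2.42×10⁵·sin41° ≈ 1.588×10⁵ m/s.
r = m v⊥/(|q|B) = (6.644×10⁻²⁷)(1.588×10⁵)/((3.204×10⁻¹⁹)(0.102)) ≈ 0.0323 m.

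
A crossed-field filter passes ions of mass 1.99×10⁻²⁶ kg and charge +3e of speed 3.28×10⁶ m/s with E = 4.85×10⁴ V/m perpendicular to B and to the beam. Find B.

Balance of forces in the selector: qE = qvB ⇒ B = E/v.
B = 4.85×10⁴/3.28×10⁶ = 0.0148 T.

B = 0.0148 T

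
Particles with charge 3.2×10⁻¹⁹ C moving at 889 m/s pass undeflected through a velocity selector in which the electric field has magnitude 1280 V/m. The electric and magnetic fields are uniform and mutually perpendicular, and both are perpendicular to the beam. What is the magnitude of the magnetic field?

Balance of forces in the selector: qE = qvB ⇒ B = E/v.
B = 1280/889 = 1.44 T.

B = 1.44 T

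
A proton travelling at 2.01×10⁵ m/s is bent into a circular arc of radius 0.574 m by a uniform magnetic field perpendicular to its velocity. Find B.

From |q|vB = mv²/r, B = mv/(|q|r).
B = (1.673×10⁻²⁷)(2.01×10⁵)/((1.602×10⁻¹⁹)(0.574)) ≈ 3.66×10⁻³ T.

B ≈ 3.66×10⁻³ T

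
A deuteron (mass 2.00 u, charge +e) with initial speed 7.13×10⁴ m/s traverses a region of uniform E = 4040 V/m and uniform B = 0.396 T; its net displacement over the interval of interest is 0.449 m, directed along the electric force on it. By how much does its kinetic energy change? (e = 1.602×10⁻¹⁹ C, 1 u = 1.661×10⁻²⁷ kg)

The magnetic force is always ⟂ v and does no work; only the electric force changes KE.
ΔKE = F_E · d = |q|E d = (1.602×10⁻¹⁹)(4040)(0.449) ≈ 2.91×10⁻¹⁶ J.

ΔKE ≈ 2.91×10⁻¹⁶ J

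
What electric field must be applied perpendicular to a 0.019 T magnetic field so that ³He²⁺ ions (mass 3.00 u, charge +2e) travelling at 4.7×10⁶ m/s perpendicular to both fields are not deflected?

E = 8.9×10⁴ V/m

For straight-line motion qE = qvB, so E = vB.
E = 4.7×10⁶ × 0.019 = 8.9×10⁴ V/m.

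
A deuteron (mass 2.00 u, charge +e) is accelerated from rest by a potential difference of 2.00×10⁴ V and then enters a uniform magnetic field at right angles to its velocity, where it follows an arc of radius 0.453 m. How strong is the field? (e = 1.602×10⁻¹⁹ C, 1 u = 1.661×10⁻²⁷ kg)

v = √(2|q|V/m) = √(2·1.602×10⁻¹⁹·2.00×10⁴/3.322×10⁻²⁷) ≈ 1.389×10⁶ m/s.
B = mv/(|q|r) = (3.322×10⁻²⁷)(1.389×10⁶)/((1.602×10⁻¹⁹)(0.453)) ≈ 0.0636 T.

B ≈ 0.0636 T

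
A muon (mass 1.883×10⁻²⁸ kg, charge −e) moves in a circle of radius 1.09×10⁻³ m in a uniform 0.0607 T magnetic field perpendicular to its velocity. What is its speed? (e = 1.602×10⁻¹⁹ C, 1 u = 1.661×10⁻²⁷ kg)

From |q|vB = mv²/r, v = |q|Br/m.
v = (1.602×10⁻¹⁹)(0.0607)(1.09×10⁻³)/1.883×10⁻²⁸ ≈ 5.63×10⁴ m/s.

v ≈ 5.63×10⁴ m/s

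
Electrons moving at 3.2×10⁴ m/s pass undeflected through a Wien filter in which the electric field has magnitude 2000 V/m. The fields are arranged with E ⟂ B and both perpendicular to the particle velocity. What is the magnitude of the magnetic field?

B = 0.062 T

Balance of forces in the selector: qE = qvB ⇒ B = E/v.
B = 2000/3.2×10⁴ = 0.062 T.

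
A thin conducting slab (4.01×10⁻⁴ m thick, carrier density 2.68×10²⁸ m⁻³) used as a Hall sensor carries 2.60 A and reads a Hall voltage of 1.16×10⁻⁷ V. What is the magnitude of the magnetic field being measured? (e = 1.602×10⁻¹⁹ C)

B ≈ 0.0768 T

From V_H = IB/(n e t), B = V_H n e t / I.
B = (1.16×10⁻⁷)(2.68×10²⁸)(1.602×10⁻¹⁹)(4.01×10⁻⁴)/2.60 ≈ 0.0768 T.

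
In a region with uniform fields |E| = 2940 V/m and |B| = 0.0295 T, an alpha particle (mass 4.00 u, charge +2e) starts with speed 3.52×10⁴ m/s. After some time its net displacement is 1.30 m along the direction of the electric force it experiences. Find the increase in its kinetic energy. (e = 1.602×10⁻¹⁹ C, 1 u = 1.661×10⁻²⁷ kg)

ΔKE ≈ 1.22×10⁻¹⁵ J

The magnetic force is always ⟂ v and does no work; only the electric force changes KE.
ΔKE = F_E · d = |q|E d = (3.204×10⁻¹⁹)(2940)(1.30) ≈ 1.22×10⁻¹⁵ J.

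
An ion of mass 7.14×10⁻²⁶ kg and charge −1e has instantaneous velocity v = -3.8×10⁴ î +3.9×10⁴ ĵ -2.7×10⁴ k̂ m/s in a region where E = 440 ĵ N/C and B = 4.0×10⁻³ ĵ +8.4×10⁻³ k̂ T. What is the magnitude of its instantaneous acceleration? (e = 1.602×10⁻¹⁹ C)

v×B = (436, 319, -152) N/C.
E + v×B = (436, 759, -152) N/C.
F = q(E + v×B) = (−1.602×10⁻¹⁹ C)·(436, 759, -152) = (-6.98×10⁻¹⁷, -1.22×10⁻¹⁶, 2.44×10⁻¹⁷) N.
|a| = |F|/m = 1.423×10⁻¹⁶/7.14×10⁻²⁶ ≈ 1.99×10⁹ m/s².

|a| ≈ 1.99×10⁹ m/s²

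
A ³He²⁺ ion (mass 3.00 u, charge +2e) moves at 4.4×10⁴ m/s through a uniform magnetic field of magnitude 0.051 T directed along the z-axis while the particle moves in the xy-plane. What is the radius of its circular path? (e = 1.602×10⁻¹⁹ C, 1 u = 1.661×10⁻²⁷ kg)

The magnetic force provides the centripetal force: |q|vB = mv²/r.
r = mv/(|q|B) = (4.983×10⁻²⁷)(4.4×10⁴)/((3.204×10⁻¹⁹)(0.051)) ≈ 0.013 m.

r ≈ 0.013 m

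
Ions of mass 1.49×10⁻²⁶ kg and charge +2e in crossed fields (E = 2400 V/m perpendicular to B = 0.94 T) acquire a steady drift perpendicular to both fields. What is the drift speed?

v_d ≈ 2600 m/s

In crossed fields the guiding centre drifts at v_d = |E×B|/B² = E/B, independent of charge and mass.
v_d = 2400/0.94 = 2600 m/s.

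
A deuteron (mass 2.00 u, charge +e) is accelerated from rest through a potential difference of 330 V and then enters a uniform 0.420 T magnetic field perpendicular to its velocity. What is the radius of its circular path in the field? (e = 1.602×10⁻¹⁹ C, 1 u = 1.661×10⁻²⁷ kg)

Acceleration: |q|V = ½mv² ⇒ v = √(2|q|V/m) = √(2·1.602×10⁻¹⁹·330/3.322×10⁻²⁷) ≈ 1.784×10⁵ m/s.
In the field: r = mv/(|q|B) = (3.322×10⁻²⁷)(1.784×10⁵)/((1.602×10⁻¹⁹)(0.420)) ≈ 8.81×10⁻³ m.

r ≈ 8.81×10⁻³ m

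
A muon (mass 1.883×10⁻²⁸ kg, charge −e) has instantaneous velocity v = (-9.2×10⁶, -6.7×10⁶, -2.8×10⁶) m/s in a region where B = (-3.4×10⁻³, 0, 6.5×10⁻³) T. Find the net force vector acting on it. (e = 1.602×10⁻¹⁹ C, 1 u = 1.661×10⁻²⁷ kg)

v×B = (-4.36×10⁴, 6.93×10⁴, -2.28×10⁴) N/C.
F = q v×B = (−1.602×10⁻¹⁹ C)·(-4.36×10⁴, 6.93×10⁴, -2.28×10⁴) = (6.98×10⁻¹⁵, -1.11×10⁻¹⁴, 3.65×10⁻¹⁵) N.

F ≈ (6.98×10⁻¹⁵, -1.11×10⁻¹⁴, 3.65×10⁻¹⁵) N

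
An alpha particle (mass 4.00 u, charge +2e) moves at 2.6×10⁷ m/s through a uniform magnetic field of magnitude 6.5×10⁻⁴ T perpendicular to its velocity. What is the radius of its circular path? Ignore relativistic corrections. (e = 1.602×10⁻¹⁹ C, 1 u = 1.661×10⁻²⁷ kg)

The magnetic force provides the centripetal force: |q|vB = mv²/r.
r = mv/(|q|B) = (6.644×10⁻²⁷)(2.6×10⁷)/((3.204×10⁻¹⁹)(6.5×10⁻⁴)) ≈ 830 m.

r ≈ 830 m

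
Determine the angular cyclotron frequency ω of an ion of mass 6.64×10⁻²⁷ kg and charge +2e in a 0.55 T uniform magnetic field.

ω = |q|B/m.
ω = (3.204×10⁻¹⁹)(0.55)/6.64×10⁻²⁷ ≈ 2.7×10⁷ rad/s.

ω ≈ 2.7×10⁷ rad/s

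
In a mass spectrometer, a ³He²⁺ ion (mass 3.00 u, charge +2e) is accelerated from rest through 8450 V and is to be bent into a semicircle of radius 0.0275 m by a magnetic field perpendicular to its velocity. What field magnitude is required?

B ≈ 0.590 T

v = √(2|q|V/m) = √(2·3.204×10⁻¹⁹·8450/4.983×10⁻²⁷) ≈ 1.042×10⁶ m/s.
B = mv/(|q|r) = (4.983×10⁻²⁷)(1.042×10⁶)/((3.204×10⁻¹⁹)(0.0275)) ≈ 0.590 T.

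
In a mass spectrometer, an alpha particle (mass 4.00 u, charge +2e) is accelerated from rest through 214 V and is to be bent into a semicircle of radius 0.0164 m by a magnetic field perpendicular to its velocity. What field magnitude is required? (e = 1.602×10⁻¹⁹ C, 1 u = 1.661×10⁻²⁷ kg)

v = √(2|q|V/m) = √(2·3.204×10⁻¹⁹·214/6.644×10⁻²⁷) ≈ 1.437×10⁵ m/s.
B = mv/(|q|r) = (6.644×10⁻²⁷)(1.437×10⁵)/((3.204×10⁻¹⁹)(0.0164)) ≈ 0.182 T.

B ≈ 0.182 T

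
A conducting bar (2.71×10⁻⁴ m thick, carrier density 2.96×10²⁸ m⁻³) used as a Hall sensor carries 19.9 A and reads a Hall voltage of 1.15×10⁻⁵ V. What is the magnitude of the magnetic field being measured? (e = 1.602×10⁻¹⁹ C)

B ≈ 0.743 T

From V_H = IB/(n e t), B = V_H n e t / I.
B = (1.15×10⁻⁵)(2.96×10²⁸)(1.602×10⁻¹⁹)(2.71×10⁻⁴)/19.9 ≈ 0.743 T.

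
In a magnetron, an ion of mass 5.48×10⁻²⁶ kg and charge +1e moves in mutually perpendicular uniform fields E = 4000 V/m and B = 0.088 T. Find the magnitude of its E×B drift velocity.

The E×B drift speed is v_d = E/B.
v_d = 4000/0.088 = 4.5×10⁴ m/s.

v_d ≈ 4.5×10⁴ m/s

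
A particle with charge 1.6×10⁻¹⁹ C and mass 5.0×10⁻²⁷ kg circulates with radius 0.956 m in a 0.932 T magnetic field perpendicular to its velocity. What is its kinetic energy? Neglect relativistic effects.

v = |q|Br/m, then KE = ½mv² = (qBr)²/(2m).
v = (1.6×10⁻¹⁹)(0.932)(0.956)/5.0×10⁻²⁷ ≈ 2.851×10⁷ m/s.
KE = ½(5.0×10⁻²⁷)(2.851×10⁷)² ≈ 2.03×10⁻¹² J.

KE ≈ 2.03×10⁻¹² J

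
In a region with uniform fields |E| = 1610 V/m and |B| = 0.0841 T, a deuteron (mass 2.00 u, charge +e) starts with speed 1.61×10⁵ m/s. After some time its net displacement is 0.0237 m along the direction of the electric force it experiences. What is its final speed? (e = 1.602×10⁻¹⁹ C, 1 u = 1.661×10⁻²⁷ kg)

v_f ≈ 1.72×10⁵ m/s

B does no work; ΔKE = |q|E d.
½mv_f² = ½mv₀² + |q|Ed = ½(3.322×10⁻²⁷)(1.61×10⁵)² + (1.602×10⁻¹⁹)(1610)(0.0237) ≈ 4.305×10⁻¹⁷ J + 6.113×10⁻¹⁸ J ≈ 4.917×10⁻¹⁷ J.
v_f = √(2·4.917×10⁻¹⁷/3.322×10⁻²⁷) ≈ 1.72×10⁵ m/s.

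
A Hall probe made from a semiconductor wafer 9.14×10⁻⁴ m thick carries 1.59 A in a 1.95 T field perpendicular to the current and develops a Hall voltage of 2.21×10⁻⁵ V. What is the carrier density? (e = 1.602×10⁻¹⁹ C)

n ≈ 9.58×10²⁶ m⁻³

From V_H = IB/(n e t), n = IB/(V_H e t).
n = (1.59)(1.95)/((2.21×10⁻⁵)(1.602×10⁻¹⁹)(9.14×10⁻⁴)) ≈ 9.58×10²⁶ m⁻³.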